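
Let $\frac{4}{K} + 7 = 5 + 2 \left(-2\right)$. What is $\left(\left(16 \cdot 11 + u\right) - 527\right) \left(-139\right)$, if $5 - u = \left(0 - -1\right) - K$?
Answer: $\frac{144977}{3} \approx 48326.0$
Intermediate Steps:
$K = - \frac{2}{3}$ ($K = \frac{4}{-7 + \left(5 + 2 \left(-2\right)\right)} = \frac{4}{-7 + \left(5 - 4\right)} = \frac{4}{-7 + 1} = \frac{4}{-6} = 4 \left(- \frac{1}{6}\right) = - \frac{2}{3} \approx -0.66667$)
$u = \frac{10}{3}$ ($u = 5 - \left(\left(0 - -1\right) - - \frac{2}{3}\right) = 5 - \left(\left(0 + 1\right) + \frac{2}{3}\right) = 5 - \left(1 + \frac{2}{3}\right) = 5 - \frac{5}{3} = \frac{10}{3} \approx 3.3333$)
$\left(\left(16 \cdot 11 + u\right) - 527\right) \left(-139\right) = \left(\left(16 \cdot 11 + \frac{10}{3}\right) - 527\right) \left(-139\right) = \left(\left(176 + \frac{10}{3}\right) - 527\right) \left(-139\right) = \left(\frac{538}{3} - 527\right) \left(-139\right) = \left(- \frac{1043}{3}\right) \left(-139\right) = \frac{144977}{3}$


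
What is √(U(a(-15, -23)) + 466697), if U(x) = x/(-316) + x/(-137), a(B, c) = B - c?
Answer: 5*√2186705209067/10823 ≈ 683.15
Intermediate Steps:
U(x) = -453*x/43292 (U(x) = x*(-1/316) + x*(-1/137) = -x/316 - x/137 = -453*x/43292)
√(U(a(-15, -23)) + 466697) = √(-453*(-15 - 1*(-23))/43292 + 466697) = √(-453*(-15 + 23)/43292 + 466697) = √(-453/43292*8 + 466697) = √(-906/10823 + 466697) = √(5051060725/10823) = 5*√2186705209067/10823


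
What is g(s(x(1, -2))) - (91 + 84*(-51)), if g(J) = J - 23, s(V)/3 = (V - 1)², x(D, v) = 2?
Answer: 4173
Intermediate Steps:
s(V) = 3*(-1 + V)² (s(V) = 3*(V - 1)² = 3*(-1 + V)²)
g(J) = -23 + J
g(s(x(1, -2))) - (91 + 84*(-51)) = (-23 + 3*(-1 + 2)²) - (91 + 84*(-51)) = (-23 + 3*1²) - (91 - 4284) = (-23 + 3*1) - 1*(-4193) = (-23 + 3) + 4193 = -20 + 4193 = 4173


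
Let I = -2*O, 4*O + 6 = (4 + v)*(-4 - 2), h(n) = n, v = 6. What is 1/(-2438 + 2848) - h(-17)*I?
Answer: 230011/410 ≈ 561.00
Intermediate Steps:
O = -33/2 (O = -3/2 + ((4 + 6)*(-4 - 2))/4 = -3/2 + (10*(-6))/4 = -3/2 + (¼)*(-60) = -3/2 - 15 = -33/2 ≈ -16.500)
I = 33 (I = -2*(-33/2) = 33)
1/(-2438 + 2848) - h(-17)*I = 1/(-2438 + 2848) - (-17)*33 = 1/410 - 1*(-561) = 1/410 + 561 = 230011/410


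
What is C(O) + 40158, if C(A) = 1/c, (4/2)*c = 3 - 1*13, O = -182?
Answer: 200789/5 ≈ 40158.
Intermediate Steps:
c = -5 (c = (3 - 1*13)/2 = (3 - 13)/2 = (½)*(-10) = -5)
C(A) = -⅕ (C(A) = 1/(-5) = -⅕)
C(O) + 40158 = -⅕ + 40158 = 200789/5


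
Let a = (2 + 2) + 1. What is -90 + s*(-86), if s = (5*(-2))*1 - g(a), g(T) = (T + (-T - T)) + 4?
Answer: 684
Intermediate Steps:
a = 5 (a = 4 + 1 = 5)
g(T) = 4 - T (g(T) = (T - 2*T) + 4 = -T + 4 = 4 - T)
s = -9 (s = (5*(-2))*1 - (4 - 1*5) = -10*1 - (4 - 5) = -10 - 1*(-1) = -10 + 1 = -9)
-90 + s*(-86) = -90 - 9*(-86) = -90 + 774 = 684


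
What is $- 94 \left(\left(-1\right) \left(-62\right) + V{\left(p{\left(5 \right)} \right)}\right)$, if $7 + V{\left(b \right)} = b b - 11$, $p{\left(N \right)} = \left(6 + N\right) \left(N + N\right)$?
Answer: $-1141536$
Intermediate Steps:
$p{\left(N \right)} = 2 N \left(6 + N\right)$ ($p{\left(N \right)} = \left(6 + N\right) 2 N = 2 N \left(6 + N\right)$)
$V{\left(b \right)} = -18 + b^{2}$ ($V{\left(b \right)} = -7 + \left(b b - 11\right) = -7 + \left(b^{2} - 11\right) = -7 + \left(-11 + b^{2}\right) = -18 + b^{2}$)
$- 94 \left(\left(-1\right) \left(-62\right) + V{\left(p{\left(5 \right)} \right)}\right) = - 94 \left(\left(-1\right) \left(-62\right) - \left(18 - \left(2 \cdot 5 \left(6 + 5\right)\right)^{2}\right)\right) = - 94 \left(62 - \left(18 - \left(2 \cdot 5 \cdot 11\right)^{2}\right)\right) = - 94 \left(62 - \left(18 - 110^{2}\right)\right) = - 94 \left(62 + \left(-18 + 12100\right)\right) = - 94 \left(62 + 12082\right) = \left(-94\right) 12144 = -1141536$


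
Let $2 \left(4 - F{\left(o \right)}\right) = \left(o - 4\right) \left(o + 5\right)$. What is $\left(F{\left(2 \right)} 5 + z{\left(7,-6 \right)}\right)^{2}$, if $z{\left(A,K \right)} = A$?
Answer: $3844$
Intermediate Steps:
$F{\left(o \right)} = 4 - \frac{\left(-4 + o\right) \left(5 + o\right)}{2}$ ($F{\left(o \right)} = 4 - \frac{\left(o - 4\right) \left(o + 5\right)}{2} = 4 - \frac{\left(-4 + o\right) \left(5 + o\right)}{2}$)
$\left(F{\left(2 \right)} 5 + z{\left(7,-6 \right)}\right)^{2} = \left(\left(14 - 1 - \frac{2^{2}}{2}\right) 5 + 7\right)^{2} = \left(\left(14 - 1 - 2\right) 5 + 7\right)^{2} = \left(11 \cdot 5 + 7\right)^{2} = \left(55 + 7\right)^{2} = 62^{2} = 3844$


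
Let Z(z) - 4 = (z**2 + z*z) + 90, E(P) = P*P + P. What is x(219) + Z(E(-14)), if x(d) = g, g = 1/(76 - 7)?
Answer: 4577599/69 ≈ 66342.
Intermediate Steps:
E(P) = P + P**2 (E(P) = P**2 + P = P + P**2)
Z(z) = 94 + 2*z**2 (Z(z) = 4 + ((z**2 + z*z) + 90) = 4 + ((z**2 + z**2) + 90) = 4 + (2*z**2 + 90) = 4 + (90 + 2*z**2) = 94 + 2*z**2)
g = 1/69 ≈ 0.014493
x(d) = 1/69
x(219) + Z(E(-14)) = 1/69 + (94 + 2*(-14*(1 - 14))**2) = 1/69 + (94 + 2*(-14*(-13))**2) = 1/69 + (94 + 2*182**2) = 1/69 + (94 + 2*33124) = 1/69 + (94 + 66248) = 1/69 + 66342 = 4577599/69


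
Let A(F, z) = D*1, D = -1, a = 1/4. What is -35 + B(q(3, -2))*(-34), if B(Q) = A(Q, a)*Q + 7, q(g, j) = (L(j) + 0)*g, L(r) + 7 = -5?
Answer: -1497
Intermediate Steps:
a = ¼ (a = 1*(¼) = ¼ ≈ 0.25000)
L(r) = -12 (L(r) = -7 - 5 = -12)
A(F, z) = -1 (A(F, z) = -1*1 = -1)
q(g, j) = -12*g (q(g, j) = (-12 + 0)*g = -12*g)
B(Q) = 7 - Q (B(Q) = -Q + 7 = 7 - Q)
-35 + B(q(3, -2))*(-34) = -35 + (7 - (-12)*3)*(-34) = -35 + (7 - 1*(-36))*(-34) = -35 + (7 + 36)*(-34) = -35 + 43*(-34) = -35 - 1462 = -1497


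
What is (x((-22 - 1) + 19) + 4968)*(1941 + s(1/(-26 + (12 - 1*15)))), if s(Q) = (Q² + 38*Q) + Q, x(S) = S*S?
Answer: 8130154984/841 ≈ 9.6672e+6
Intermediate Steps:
x(S) = S²
s(Q) = Q² + 39*Q
(x((-22 - 1) + 19) + 4968)*(1941 + s(1/(-26 + (12 - 1*15)))) = (((-22 - 1) + 19)² + 4968)*(1941 + (39 + 1/(-26 + (12 - 1*15)))/(-26 + (12 - 1*15))) = ((-23 + 19)² + 4968)*(1941 + (39 + 1/(-26 + (12 - 15)))/(-26 + (12 - 15))) = ((-4)² + 4968)*(1941 + (39 + 1/(-26 - 3))/(-26 - 3)) = (16 + 4968)*(1941 + (39 + 1/(-29))/(-29)) = 4984*(1941 - (39 - 1/29)/29) = 4984*(1941 - 1/29*1130/29) = 4984*(1941 - 1130/841) = 4984*(1631251/841) = 8130154984/841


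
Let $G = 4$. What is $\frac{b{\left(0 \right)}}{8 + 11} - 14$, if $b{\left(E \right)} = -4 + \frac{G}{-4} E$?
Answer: $- \frac{270}{19} \approx -14.211$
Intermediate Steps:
$b{\left(E \right)} = -4 - E$ ($b{\left(E \right)} = -4 + \frac{4}{-4} E = -4 + 4 \left(- \frac{1}{4}\right) E = -4 - E$)
$\frac{b{\left(0 \right)}}{8 + 11} - 14 = \frac{-4 - 0}{8 + 11} - 14 = \frac{-4 + 0}{19} - 14 = \left(-4\right) \frac{1}{19} - 14 = - \frac{4}{19} - 14 = - \frac{270}{19}$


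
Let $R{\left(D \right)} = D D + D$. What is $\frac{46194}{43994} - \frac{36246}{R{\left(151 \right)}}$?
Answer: $- \frac{133590459}{252437572} \approx -0.5292$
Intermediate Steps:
$R{\left(D \right)} = D + D^{2}$ ($R{\left(D \right)} = D^{2} + D = D + D^{2}$)
$\frac{46194}{43994} - \frac{36246}{R{\left(151 \right)}} = \frac{46194}{43994} - \frac{36246}{151 \left(1 + 151\right)} = 46194 \cdot \frac{1}{43994} - \frac{36246}{151 \cdot 152} = \frac{23097}{21997} - \frac{36246}{22952} = \frac{23097}{21997} - \frac{18123}{11476} = - \frac{133590459}{252437572}$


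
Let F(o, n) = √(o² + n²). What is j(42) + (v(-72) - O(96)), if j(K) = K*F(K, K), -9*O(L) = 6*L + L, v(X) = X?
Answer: 8/3 + 1764*√2 ≈ 2497.3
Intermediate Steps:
F(o, n) = √(n² + o²)
O(L) = -7*L/9 (O(L) = -(6*L + L)/9 = -7*L/9)
j(K) = K*√2*√(K²) (j(K) = K*√(K² + K²) = K*√(2*K²) = K*(√2*√(K²)) = K*√2*√(K²))
j(42) + (v(-72) - O(96)) = 42*√2*√(42²) + (-72 - (-7)*96/9) = 42*√2*√1764 + (-72 - 1*(-224/3)) = 42*√2*42 + (-72 + 224/3) = 1764*√2 + 8/3 = 8/3 + 1764*√2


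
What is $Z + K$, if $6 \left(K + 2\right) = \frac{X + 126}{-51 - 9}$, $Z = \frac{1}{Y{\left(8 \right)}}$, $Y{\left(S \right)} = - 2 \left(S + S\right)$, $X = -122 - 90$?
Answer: $- \frac{2581}{1440} \approx -1.7924$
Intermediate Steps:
$X = -212$ ($X = -122 - 90 = -212$)
$Y{\left(S \right)} = - 4 S$ ($Y{\left(S \right)} = - 2 \cdot 2 S = - 4 S$)
$Z = - \frac{1}{32}$ ($Z = \frac{1}{\left(-4\right) 8} = \frac{1}{-32} = - \frac{1}{32} \approx -0.03125$)
$K = - \frac{317}{180}$ ($K = -2 + \frac{\left(-212 + 126\right) \frac{1}{-51 - 9}}{6} = -2 + \frac{\left(-86\right) \frac{1}{-60}}{6} = -2 + \frac{\left(-86\right) \left(- \frac{1}{60}\right)}{6} = -2 + \frac{1}{6} \cdot \frac{43}{30} = -2 + \frac{43}{180} = - \frac{317}{180} \approx -1.7611$)
$Z + K = - \frac{1}{32} - \frac{317}{180} = - \frac{2581}{1440}$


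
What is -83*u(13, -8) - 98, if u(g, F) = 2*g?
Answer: -2256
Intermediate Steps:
-83*u(13, -8) - 98 = -166*13 - 98 = -83*26 - 98 = -2158 - 98 = -2256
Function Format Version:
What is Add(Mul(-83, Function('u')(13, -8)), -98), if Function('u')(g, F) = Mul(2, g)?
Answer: -2256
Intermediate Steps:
Add(Mul(-83, Function('u')(13, -8)), -98) = Add(Mul(-83, Mul(2, 13)), -98) = Add(Mul(-83, 26), -98) = Add(-2158, -98) = -2256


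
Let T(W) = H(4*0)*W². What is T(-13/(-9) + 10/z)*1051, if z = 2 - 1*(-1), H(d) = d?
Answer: 0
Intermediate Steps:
z = 3 (z = 2 + 1 = 3)
T(W) = 0 (T(W) = (4*0)*W² = 0*W² = 0)
T(-13/(-9) + 10/z)*1051 = 0*1051 = 0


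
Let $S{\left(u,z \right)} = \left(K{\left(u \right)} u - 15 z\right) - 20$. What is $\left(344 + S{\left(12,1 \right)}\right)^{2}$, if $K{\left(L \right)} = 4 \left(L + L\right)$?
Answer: $2134521$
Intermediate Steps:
$K{\left(L \right)} = 8 L$ ($K{\left(L \right)} = 4 \cdot 2 L = 8 L$)
$S{\left(u,z \right)} = -20 - 15 z + 8 u^{2}$ ($S{\left(u,z \right)} = \left(8 u u - 15 z\right) - 20 = \left(8 u^{2} - 15 z\right) - 20 = \left(- 15 z + 8 u^{2}\right) - 20 = -20 - 15 z + 8 u^{2}$)
$\left(344 + S{\left(12,1 \right)}\right)^{2} = \left(344 - \left(35 - 1152\right)\right)^{2} = \left(344 - -1117\right)^{2} = \left(344 + 1117\right)^{2} = 1461^{2} = 2134521$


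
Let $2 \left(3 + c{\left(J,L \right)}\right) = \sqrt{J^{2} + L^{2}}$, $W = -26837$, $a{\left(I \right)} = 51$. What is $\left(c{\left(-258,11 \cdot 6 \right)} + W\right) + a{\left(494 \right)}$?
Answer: $-26789 + 3 \sqrt{1970} \approx -26656.0$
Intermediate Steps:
$c{\left(J,L \right)} = -3 + \frac{\sqrt{J^{2} + L^{2}}}{2}$
$\left(c{\left(-258,11 \cdot 6 \right)} + W\right) + a{\left(494 \right)} = \left(\left(-3 + \frac{\sqrt{\left(-258\right)^{2} + \left(11 \cdot 6\right)^{2}}}{2}\right) - 26837\right) + 51 = \left(\left(-3 + \frac{\sqrt{66564 + 66^{2}}}{2}\right) - 26837\right) + 51 = \left(\left(-3 + \frac{\sqrt{66564 + 4356}}{2}\right) - 26837\right) + 51 = \left(\left(-3 + \frac{\sqrt{70920}}{2}\right) - 26837\right) + 51 = \left(\left(-3 + \frac{6 \sqrt{1970}}{2}\right) - 26837\right) + 51 = \left(\left(-3 + 3 \sqrt{1970}\right) - 26837\right) + 51 = \left(-26840 + 3 \sqrt{1970}\right) + 51 = -26789 + 3 \sqrt{1970}$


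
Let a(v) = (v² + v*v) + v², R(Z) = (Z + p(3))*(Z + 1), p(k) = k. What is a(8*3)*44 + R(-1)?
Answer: 76032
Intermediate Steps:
R(Z) = (1 + Z)*(3 + Z) (R(Z) = (Z + 3)*(Z + 1) = (3 + Z)*(1 + Z) = (1 + Z)*(3 + Z))
a(v) = 3*v² (a(v) = (v² + v²) + v² = 2*v² + v² = 3*v²)
a(8*3)*44 + R(-1) = (3*(8*3)²)*44 + (3 + (-1)² + 4*(-1)) = (3*24²)*44 + (3 + 1 - 4) = (3*576)*44 + 0 = 1728*44 + 0 = 76032 + 0 = 76032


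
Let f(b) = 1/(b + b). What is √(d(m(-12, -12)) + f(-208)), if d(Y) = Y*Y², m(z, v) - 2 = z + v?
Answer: I*√115168794/104 ≈ 103.19*I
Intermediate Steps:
f(b) = 1/(2*b)
m(z, v) = 2 + v + z (m(z, v) = 2 + (z + v) = 2 + (v + z) = 2 + v + z)
d(Y) = Y³
√(d(m(-12, -12)) + f(-208)) = √((2 - 12 - 12)³ + (½)/(-208)) = √((-22)³ + (½)*(-1/208)) = √(-10648 - 1/416) = √(-4429569/416) = I*√115168794/104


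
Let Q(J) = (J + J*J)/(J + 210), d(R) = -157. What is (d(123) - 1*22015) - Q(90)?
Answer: -221993/10 ≈ -22199.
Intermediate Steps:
Q(J) = (J + J**2)/(210 + J)
(d(123) - 1*22015) - Q(90) = (-157 - 1*22015) - 90*(1 + 90)/(210 + 90) = (-157 - 22015) - 90*91/300 = -22172 - 90*91/300 = -22172 - 1*273/10 = -22172 - 273/10 = -221993/10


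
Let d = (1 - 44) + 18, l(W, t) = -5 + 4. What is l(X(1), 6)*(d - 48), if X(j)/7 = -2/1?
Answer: 73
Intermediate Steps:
X(j) = -14 (X(j) = 7*(-2/1) = 7*(-2*1) = 7*(-2) = -14)
l(W, t) = -1
d = -25 (d = -43 + 18 = -25)
l(X(1), 6)*(d - 48) = -(-25 - 48) = -1*(-73) = 73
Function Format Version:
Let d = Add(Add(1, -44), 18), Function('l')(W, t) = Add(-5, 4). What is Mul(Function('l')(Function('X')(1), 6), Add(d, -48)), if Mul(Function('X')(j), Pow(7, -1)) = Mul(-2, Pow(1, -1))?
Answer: 73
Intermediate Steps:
Function('X')(j) = -14 (Function('X')(j) = Mul(7, Mul(-2, Pow(1, -1))) = Mul(7, Mul(-2, 1)) = Mul(7, -2) = -14)
Function('l')(W, t) = -1
d = -25 (d = Add(-43, 18) = -25)
Mul(Function('l')(Function('X')(1), 6), Add(d, -48)) = Mul(-1, Add(-25, -48)) = Mul(-1, -73) = 73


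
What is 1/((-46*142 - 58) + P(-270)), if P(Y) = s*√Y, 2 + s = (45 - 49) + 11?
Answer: -659/4343485 - 3*I*√30/8686970 ≈ -0.00015172 - 1.8915e-6*I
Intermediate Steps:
s = 5 (s = -2 + ((45 - 49) + 11) = -2 + (-4 + 11) = -2 + 7 = 5)
P(Y) = 5*√Y
1/((-46*142 - 58) + P(-270)) = 1/((-46*142 - 58) + 5*√(-270)) = 1/((-6532 - 58) + 5*(3*I*√30)) = 1/(-6590 + 15*I*√30)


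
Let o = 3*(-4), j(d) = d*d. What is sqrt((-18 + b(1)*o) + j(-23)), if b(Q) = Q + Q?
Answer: sqrt(487) ≈ 22.068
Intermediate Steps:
b(Q) = 2*Q
j(d) = d**2
o = -12
sqrt((-18 + b(1)*o) + j(-23)) = sqrt((-18 + (2*1)*(-12)) + (-23)**2) = sqrt((-18 + 2*(-12)) + 529) = sqrt((-18 - 24) + 529) = sqrt(-42 + 529) = sqrt(487)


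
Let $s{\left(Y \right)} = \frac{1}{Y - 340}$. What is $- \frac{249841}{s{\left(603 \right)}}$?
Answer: $-65708183$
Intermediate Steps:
$s{\left(Y \right)} = \frac{1}{-340 + Y}$
$- \frac{249841}{s{\left(603 \right)}} = - \frac{249841}{\frac{1}{-340 + 603}} = - \frac{249841}{\frac{1}{263}} = - 249841 \frac{1}{\frac{1}{263}} = \left(-249841\right) 263 = -65708183$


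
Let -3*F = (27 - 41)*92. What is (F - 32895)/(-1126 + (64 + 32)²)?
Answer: -97397/24270 ≈ -4.0131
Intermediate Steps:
F = 1288/3 (F = -(27 - 41)*92/3 = -(-14)*92/3 = -⅓*(-1288) = 1288/3 ≈ 429.33)
(F - 32895)/(-1126 + (64 + 32)²) = (1288/3 - 32895)/(-1126 + (64 + 32)²) = -97397/(3*(-1126 + 96²)) = -97397/(3*(-1126 + 9216)) = -97397/3/8090 = -97397/3*1/8090 = -97397/24270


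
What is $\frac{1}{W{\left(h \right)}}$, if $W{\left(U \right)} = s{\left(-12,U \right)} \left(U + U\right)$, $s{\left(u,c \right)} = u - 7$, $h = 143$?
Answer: $- \frac{1}{5434} \approx -0.00018403$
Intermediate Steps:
$s{\left(u,c \right)} = -7 + u$ ($s{\left(u,c \right)} = u - 7 = -7 + u$)
$W{\left(U \right)} = - 38 U$ ($W{\left(U \right)} = \left(-7 - 12\right) \left(U + U\right) = - 19 \cdot 2 U = - 38 U$)
$\frac{1}{W{\left(h \right)}} = \frac{1}{\left(-38\right) 143} = \frac{1}{-5434} = - \frac{1}{5434}$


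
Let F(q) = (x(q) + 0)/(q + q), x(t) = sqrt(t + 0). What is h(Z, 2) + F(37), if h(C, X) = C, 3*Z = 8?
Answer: 8/3 + sqrt(37)/74 ≈ 2.7489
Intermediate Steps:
Z = 8/3 (Z = (1/3)*8 = 8/3 ≈ 2.6667)
x(t) = sqrt(t)
F(q) = 1/(2*sqrt(q)) (F(q) = (sqrt(q) + 0)/(q + q) = sqrt(q)/((2*q)) = sqrt(q)*(1/(2*q)) = 1/(2*sqrt(q)))
h(Z, 2) + F(37) = 8/3 + 1/(2*sqrt(37)) = 8/3 + (sqrt(37)/37)/2 = 8/3 + sqrt(37)/74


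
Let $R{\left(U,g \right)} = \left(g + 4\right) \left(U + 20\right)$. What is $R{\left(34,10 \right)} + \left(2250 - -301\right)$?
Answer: $3307$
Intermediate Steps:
$R{\left(U,g \right)} = \left(4 + g\right) \left(20 + U\right)$
$R{\left(34,10 \right)} + \left(2250 - -301\right) = \left(80 + 4 \cdot 34 + 20 \cdot 10 + 34 \cdot 10\right) + \left(2250 - -301\right) = \left(80 + 136 + 200 + 340\right) + \left(2250 + 301\right) = 756 + 2551 = 3307$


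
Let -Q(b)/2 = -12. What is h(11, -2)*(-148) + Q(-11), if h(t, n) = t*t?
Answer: -17884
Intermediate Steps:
Q(b) = 24 (Q(b) = -2*(-12) = 24)
h(t, n) = t²
h(11, -2)*(-148) + Q(-11) = 11²*(-148) + 24 = 121*(-148) + 24 = -17908 + 24 = -17884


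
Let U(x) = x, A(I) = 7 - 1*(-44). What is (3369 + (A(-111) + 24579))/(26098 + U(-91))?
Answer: 9333/8669 ≈ 1.0766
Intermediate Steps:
A(I) = 51 (A(I) = 7 + 44 = 51)
(3369 + (A(-111) + 24579))/(26098 + U(-91)) = (3369 + (51 + 24579))/(26098 - 91) = (3369 + 24630)/26007 = 27999*(1/26007) = 9333/8669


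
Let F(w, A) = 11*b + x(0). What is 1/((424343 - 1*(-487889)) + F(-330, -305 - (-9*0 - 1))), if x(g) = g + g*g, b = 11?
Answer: 1/912353 ≈ 1.0961e-6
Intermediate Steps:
x(g) = g + g²
F(w, A) = 121 (F(w, A) = 11*11 + 0*(1 + 0) = 121 + 0*1 = 121 + 0 = 121)
1/((424343 - 1*(-487889)) + F(-330, -305 - (-9*0 - 1))) = 1/((424343 - 1*(-487889)) + 121) = 1/((424343 + 487889) + 121) = 1/(912232 + 121) = 1/912353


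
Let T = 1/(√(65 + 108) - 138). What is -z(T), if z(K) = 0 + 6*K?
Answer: 828/18871 + 6*√173/18871 ≈ 0.048059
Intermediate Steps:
T = 1/(-138 + √173) (T = 1/(√173 - 138) = 1/(-138 + √173) ≈ -0.0080098)
z(K) = 6*K
-z(T) = -6*(-138/18871 - √173/18871) = -(-828/18871 - 6*√173/18871) = 828/18871 + 6*√173/18871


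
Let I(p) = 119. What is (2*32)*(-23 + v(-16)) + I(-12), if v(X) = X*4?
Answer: -5449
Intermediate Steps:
v(X) = 4*X
(2*32)*(-23 + v(-16)) + I(-12) = (2*32)*(-23 + 4*(-16)) + 119 = 64*(-23 - 64) + 119 = 64*(-87) + 119 = -5568 + 119 = -5449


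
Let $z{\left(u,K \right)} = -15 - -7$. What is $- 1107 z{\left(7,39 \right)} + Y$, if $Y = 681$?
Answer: $9537$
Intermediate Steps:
$z{\left(u,K \right)} = -8$ ($z{\left(u,K \right)} = -15 + 7 = -8$)
$- 1107 z{\left(7,39 \right)} + Y = \left(-1107\right) \left(-8\right) + 681 = 8856 + 681 = 9537$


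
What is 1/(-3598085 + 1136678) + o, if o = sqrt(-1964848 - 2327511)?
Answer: -1/2461407 + I*sqrt(4292359) ≈ -4.0627e-7 + 2071.8*I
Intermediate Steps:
o = I*sqrt(4292359) (o = sqrt(-4292359) = I*sqrt(4292359) ≈ 2071.8*I)
1/(-3598085 + 1136678) + o = 1/(-3598085 + 1136678) + I*sqrt(4292359) = 1/(-2461407) + I*sqrt(4292359) = -1/2461407 + I*sqrt(4292359)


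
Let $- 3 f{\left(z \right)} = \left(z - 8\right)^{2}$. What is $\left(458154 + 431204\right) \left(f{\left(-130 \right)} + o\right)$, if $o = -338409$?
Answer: $-306612396006$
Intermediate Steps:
$f{\left(z \right)} = - \frac{\left(-8 + z\right)^{2}}{3}$ ($f{\left(z \right)} = - \frac{\left(z - 8\right)^{2}}{3} = - \frac{\left(-8 + z\right)^{2}}{3}$)
$\left(458154 + 431204\right) \left(f{\left(-130 \right)} + o\right) = \left(458154 + 431204\right) \left(- \frac{\left(-8 - 130\right)^{2}}{3} - 338409\right) = 889358 \left(- \frac{\left(-138\right)^{2}}{3} - 338409\right) = 889358 \left(\left(- \frac{1}{3}\right) 19044 - 338409\right) = 889358 \left(-6348 - 338409\right) = 889358 \left(-344757\right) = -306612396006$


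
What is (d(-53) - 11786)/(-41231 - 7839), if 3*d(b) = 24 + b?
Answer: 35387/147210 ≈ 0.24038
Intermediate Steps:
d(b) = 8 + b/3 (d(b) = (24 + b)/3 = 8 + b/3)
(d(-53) - 11786)/(-41231 - 7839) = ((8 + (⅓)*(-53)) - 11786)/(-41231 - 7839) = ((8 - 53/3) - 11786)/(-49070) = (-29/3 - 11786)*(-1/49070) = -35387/3*(-1/49070) = 35387/147210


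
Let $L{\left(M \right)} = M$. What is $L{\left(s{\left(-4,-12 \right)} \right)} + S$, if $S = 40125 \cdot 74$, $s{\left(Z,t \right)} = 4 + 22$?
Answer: $2969276$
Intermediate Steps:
$s{\left(Z,t \right)} = 26$
$S = 2969250$
$L{\left(s{\left(-4,-12 \right)} \right)} + S = 26 + 2969250 = 2969276$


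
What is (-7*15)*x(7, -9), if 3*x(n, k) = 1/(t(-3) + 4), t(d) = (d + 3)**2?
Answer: -35/4 ≈ -8.7500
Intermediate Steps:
t(d) = (3 + d)**2
x(n, k) = 1/12 (x(n, k) = 1/(3*((3 - 3)**2 + 4)) = 1/(3*(0**2 + 4)) = 1/(3*(0 + 4)) = (1/3)/4 = (1/3)*(1/4) = 1/12)
(-7*15)*x(7, -9) = -7*15*(1/12) = -105*1/12 = -35/4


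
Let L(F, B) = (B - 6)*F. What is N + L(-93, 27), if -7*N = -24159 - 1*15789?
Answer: 26277/7 ≈ 3753.9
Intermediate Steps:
L(F, B) = F*(-6 + B) (L(F, B) = (-6 + B)*F = F*(-6 + B))
N = 39948/7 (N = -(-24159 - 1*15789)/7 = -(-24159 - 15789)/7 = -1/7*(-39948) = 39948/7 ≈ 5706.9)
N + L(-93, 27) = 39948/7 - 93*(-6 + 27) = 39948/7 - 93*21 = 39948/7 - 1953 = 26277/7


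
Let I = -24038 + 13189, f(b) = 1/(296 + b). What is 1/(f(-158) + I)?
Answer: -138/1497161 ≈ -9.2174e-5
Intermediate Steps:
I = -10849
1/(f(-158) + I) = 1/(1/(296 - 158) - 10849) = 1/(1/138 - 10849) = 1/(-1497161/138) = -138/1497161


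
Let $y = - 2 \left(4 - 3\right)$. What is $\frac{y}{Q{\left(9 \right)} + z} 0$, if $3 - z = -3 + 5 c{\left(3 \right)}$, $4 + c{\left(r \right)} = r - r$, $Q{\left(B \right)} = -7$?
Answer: $0$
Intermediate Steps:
$c{\left(r \right)} = -4$ ($c{\left(r \right)} = -4 + \left(r - r\right) = -4 + 0 = -4$)
$z = 26$ ($z = 3 - \left(-3 + 5 \left(-4\right)\right) = 3 - \left(-3 - 20\right) = 3 - -23 = 3 + 23 = 26$)
$y = -2$ ($y = \left(-2\right) 1 = -2$)
$\frac{y}{Q{\left(9 \right)} + z} 0 = - \frac{2}{-7 + 26} \cdot 0 = - \frac{2}{19} \cdot 0 = \left(-2\right) \frac{1}{19} \cdot 0 = \left(- \frac{2}{19}\right) 0 = 0$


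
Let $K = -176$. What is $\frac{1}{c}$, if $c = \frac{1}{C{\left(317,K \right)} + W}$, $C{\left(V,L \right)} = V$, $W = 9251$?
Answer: $9568$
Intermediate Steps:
$c = \frac{1}{9568}$ ($c = \frac{1}{317 + 9251} = \frac{1}{9568} \approx 0.00010451$)
$\frac{1}{c} = \frac{1}{\frac{1}{9568}} = 9568$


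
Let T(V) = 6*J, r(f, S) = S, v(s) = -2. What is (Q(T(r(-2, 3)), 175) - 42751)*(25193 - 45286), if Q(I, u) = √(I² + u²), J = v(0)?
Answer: 858995843 - 20093*√30769 ≈ 8.5547e+8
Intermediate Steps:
J = -2
T(V) = -12 (T(V) = 6*(-2) = -12)
(Q(T(r(-2, 3)), 175) - 42751)*(25193 - 45286) = (√((-12)² + 175²) - 42751)*(25193 - 45286) = (√(144 + 30625) - 42751)*(-20093) = (√30769 - 42751)*(-20093) = (-42751 + √30769)*(-20093) = 858995843 - 20093*√30769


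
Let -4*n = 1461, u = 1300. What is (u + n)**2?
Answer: 13980121/16 ≈ 8.7376e+5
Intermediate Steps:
n = -1461/4 (n = -1/4*1461 = -1461/4 ≈ -365.25)
(u + n)**2 = (1300 - 1461/4)**2 = (3739/4)**2 = 13980121/16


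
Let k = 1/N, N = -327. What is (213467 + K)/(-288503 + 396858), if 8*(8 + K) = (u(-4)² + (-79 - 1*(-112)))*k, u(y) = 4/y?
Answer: 55840871/28345668 ≈ 1.9700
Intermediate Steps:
k = -1/327 (k = 1/(-327) = -1/327 ≈ -0.0030581)
K = -10481/1308 (K = -8 + (((4/(-4))² + (-79 - 1*(-112)))*(-1/327))/8 = -8 + (((4*(-¼))² + (-79 + 112))*(-1/327))/8 = -8 + (((-1)² + 33)*(-1/327))/8 = -8 + ((1 + 33)*(-1/327))/8 = -8 + (34*(-1/327))/8 = -8 + (⅛)*(-34/327) = -8 - 17/1308 = -10481/1308 ≈ -8.0130)
(213467 + K)/(-288503 + 396858) = (213467 - 10481/1308)/(-288503 + 396858) = (279204355/1308)/108355 = (279204355/1308)*(1/108355) = 55840871/28345668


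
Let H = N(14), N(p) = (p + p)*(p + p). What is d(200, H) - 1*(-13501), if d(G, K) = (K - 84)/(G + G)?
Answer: 54011/4 ≈ 13503.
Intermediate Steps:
N(p) = 4*p**2 (N(p) = (2*p)*(2*p) = 4*p**2)
H = 784 (H = 4*14**2 = 4*196 = 784)
d(G, K) = (-84 + K)/(2*G) (d(G, K) = (-84 + K)/((2*G)) = (-84 + K)*(1/(2*G)) = (-84 + K)/(2*G))
d(200, H) - 1*(-13501) = (1/2)*(-84 + 784)/200 - 1*(-13501) = (1/2)*(1/200)*700 + 13501 = 7/4 + 13501 = 54011/4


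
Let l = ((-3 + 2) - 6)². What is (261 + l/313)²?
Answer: 6681754564/97969 ≈ 68203.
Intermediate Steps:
l = 49 (l = (-1 - 6)² = (-7)² = 49)
(261 + l/313)² = (261 + 49/313)² = (81742/313)² = 6681754564/97969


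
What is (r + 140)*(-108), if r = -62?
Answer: -8424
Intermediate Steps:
(r + 140)*(-108) = (-62 + 140)*(-108) = 78*(-108) = -8424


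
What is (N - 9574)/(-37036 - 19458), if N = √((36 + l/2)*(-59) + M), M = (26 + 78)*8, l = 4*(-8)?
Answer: 4787/28247 - I*√87/28247 ≈ 0.16947 - 0.00033021*I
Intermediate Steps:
l = -32
M = 832 (M = 104*8 = 832)
N = 2*I*√87 (N = √((36 - 32/2)*(-59) + 832) = √((36 - 32*½)*(-59) + 832) = √((36 - 16)*(-59) + 832) = √(20*(-59) + 832) = √(-1180 + 832) = √(-348) = 2*I*√87 ≈ 18.655*I)
(N - 9574)/(-37036 - 19458) = (2*I*√87 - 9574)/(-37036 - 19458) = (-9574 + 2*I*√87)/(-56494) = (-9574 + 2*I*√87)*(-1/56494) = 4787/28247 - I*√87/28247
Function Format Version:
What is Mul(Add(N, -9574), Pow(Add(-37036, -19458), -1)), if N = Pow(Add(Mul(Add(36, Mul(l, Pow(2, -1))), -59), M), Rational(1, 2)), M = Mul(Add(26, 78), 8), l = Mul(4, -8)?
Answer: Add(Rational(4787, 28247), Mul(Rational(-1, 28247), I, Pow(87, Rational(1, 2)))) ≈ Add(0.16947, Mul(-0.00033021, I))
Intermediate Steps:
l = -32
M = 832 (M = Mul(104, 8) = 832)
N = Mul(2, I, Pow(87, Rational(1, 2))) (N = Pow(Add(Mul(Add(36, Mul(-32, Pow(2, -1))), -59), 832), Rational(1, 2)) = Pow(Add(Mul(Add(36, Mul(-32, Rational(1, 2))), -59), 832), Rational(1, 2)) = Pow(Add(Mul(Add(36, -16), -59), 832), Rational(1, 2)) = Pow(Add(Mul(20, -59), 832), Rational(1, 2)) = Pow(Add(-1180, 832), Rational(1, 2)) = Pow(-348, Rational(1, 2)) = Mul(2, I, Pow(87, Rational(1, 2))) ≈ Mul(18.655, I))
Mul(Add(N, -9574), Pow(Add(-37036, -19458), -1)) = Mul(Add(Mul(2, I, Pow(87, Rational(1, 2))), -9574), Pow(Add(-37036, -19458), -1)) = Mul(Add(-9574, Mul(2, I, Pow(87, Rational(1, 2)))), Pow(-56494, -1)) = Mul(Add(-9574, Mul(2, I, Pow(87, Rational(1, 2)))), Rational(-1, 56494)) = Add(Rational(4787, 28247), Mul(Rational(-1, 28247), I, Pow(87, Rational(1, 2))))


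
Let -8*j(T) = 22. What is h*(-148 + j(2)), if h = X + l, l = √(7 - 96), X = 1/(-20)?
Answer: 603/80 - 603*I*√89/4 ≈ 7.5375 - 1422.2*I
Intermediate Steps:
j(T) = -11/4 (j(T) = -⅛*22 = -11/4)
X = -1/20 ≈ -0.050000
l = I*√89 (l = √(-89) = I*√89 ≈ 9.434*I)
h = -1/20 + I*√89 ≈ -0.05 + 9.434*I
h*(-148 + j(2)) = (-1/20 + I*√89)*(-148 - 11/4) = (-1/20 + I*√89)*(-603/4) = 603/80 - 603*I*√89/4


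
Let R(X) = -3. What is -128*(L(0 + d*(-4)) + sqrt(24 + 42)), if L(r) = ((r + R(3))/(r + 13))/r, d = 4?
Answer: 152/3 - 128*sqrt(66) ≈ -989.21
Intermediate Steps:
L(r) = (-3 + r)/(r*(13 + r)) (L(r) = ((r - 3)/(r + 13))/r = ((-3 + r)/(13 + r))/r = (-3 + r)/(r*(13 + r)))
-128*(L(0 + d*(-4)) + sqrt(24 + 42)) = -128*((-3 + (0 + 4*(-4)))/((0 + 4*(-4))*(13 + (0 + 4*(-4)))) + sqrt(24 + 42)) = -128*((-3 + (0 - 16))/((0 - 16)*(13 + (0 - 16))) + sqrt(66)) = -128*((-3 - 16)/((-16)*(13 - 16)) + sqrt(66)) = -128*(-1/16*(-19)/(-3) + sqrt(66)) = -128*(-1/16*(-1/3)*(-19) + sqrt(66)) = -128*(-19/48 + sqrt(66)) = 152/3 - 128*sqrt(66)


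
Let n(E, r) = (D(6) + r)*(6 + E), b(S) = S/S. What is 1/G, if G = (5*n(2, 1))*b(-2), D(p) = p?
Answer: 1/280 ≈ 0.0035714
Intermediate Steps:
b(S) = 1
n(E, r) = (6 + E)*(6 + r) (n(E, r) = (6 + r)*(6 + E) = (6 + E)*(6 + r))
G = 280 (G = (5*(36 + 6*2 + 6*1 + 2*1))*1 = (5*(36 + 12 + 6 + 2))*1 = (5*56)*1 = 280*1 = 280)
1/G = 1/280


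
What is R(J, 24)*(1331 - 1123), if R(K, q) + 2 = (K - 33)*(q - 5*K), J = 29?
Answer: 100256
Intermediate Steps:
R(K, q) = -2 + (-33 + K)*(q - 5*K) (R(K, q) = -2 + (K - 33)*(q - 5*K) = -2 + (-33 + K)*(q - 5*K))
R(J, 24)*(1331 - 1123) = (-2 - 33*24 - 5*29² + 165*29 + 29*24)*(1331 - 1123) = (-2 - 792 - 5*841 + 4785 + 696)*208 = (-2 - 792 - 4205 + 4785 + 696)*208 = 482*208 = 100256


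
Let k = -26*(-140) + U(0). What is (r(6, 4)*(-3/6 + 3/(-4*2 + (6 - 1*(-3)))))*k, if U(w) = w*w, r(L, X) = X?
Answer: 36400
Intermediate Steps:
U(w) = w²
k = 3640 (k = -26*(-140) + 0² = 3640 + 0 = 3640)
(r(6, 4)*(-3/6 + 3/(-4*2 + (6 - 1*(-3)))))*k = (4*(-3/6 + 3/(-4*2 + (6 - 1*(-3)))))*3640 = (4*(-3*⅙ + 3/(-8 + (6 + 3))))*3640 = (4*(-½ + 3/(-8 + 9)))*3640 = (4*(-½ + 3/1))*3640 = (4*(-½ + 3*1))*3640 = (4*(-½ + 3))*3640 = (4*(5/2))*3640 = 10*3640 = 36400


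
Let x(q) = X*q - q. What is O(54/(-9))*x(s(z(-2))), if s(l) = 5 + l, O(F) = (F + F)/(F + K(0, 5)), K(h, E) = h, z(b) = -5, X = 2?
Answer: 0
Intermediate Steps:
O(F) = 2 (O(F) = (F + F)/(F + 0) = (2*F)/F = 2)
x(q) = q (x(q) = 2*q - q = q)
O(54/(-9))*x(s(z(-2))) = 2*(5 - 5) = 2*0 = 0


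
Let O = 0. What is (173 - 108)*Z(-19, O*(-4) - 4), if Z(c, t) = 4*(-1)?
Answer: -260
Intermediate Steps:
Z(c, t) = -4
(173 - 108)*Z(-19, O*(-4) - 4) = (173 - 108)*(-4) = 65*(-4) = -260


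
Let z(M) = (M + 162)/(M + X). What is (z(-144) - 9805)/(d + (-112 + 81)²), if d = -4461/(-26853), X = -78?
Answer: -1623657694/159162863 ≈ -10.201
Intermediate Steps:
z(M) = (162 + M)/(-78 + M) (z(M) = (M + 162)/(M - 78) = (162 + M)/(-78 + M))
d = 1487/8951 (d = -4461*(-1/26853) = 1487/8951 ≈ 0.16613)
(z(-144) - 9805)/(d + (-112 + 81)²) = ((162 - 144)/(-78 - 144) - 9805)/(1487/8951 + (-112 + 81)²) = (18/(-222) - 9805)/(1487/8951 + (-31)²) = (-1/222*18 - 9805)/(1487/8951 + 961) = (-3/37 - 9805)/(8603398/8951) = -362788/37*8951/8603398 = -1623657694/159162863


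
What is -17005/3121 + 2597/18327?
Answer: -303545398/57198567 ≈ -5.3069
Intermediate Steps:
-17005/3121 + 2597/18327 = -303545398/57198567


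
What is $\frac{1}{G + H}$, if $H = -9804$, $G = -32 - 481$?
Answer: $- \frac{1}{10317} \approx -9.6927 \cdot 10^{-5}$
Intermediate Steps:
$G = -513$ ($G = -32 - 481 = -513$)
$\frac{1}{G + H} = \frac{1}{-513 - 9804} = \frac{1}{-10317} = - \frac{1}{10317}$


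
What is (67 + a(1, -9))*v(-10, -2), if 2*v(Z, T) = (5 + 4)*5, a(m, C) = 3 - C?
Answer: 3555/2 ≈ 1777.5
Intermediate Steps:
v(Z, T) = 45/2 (v(Z, T) = ((5 + 4)*5)/2 = (9*5)/2 = (½)*45 = 45/2)
(67 + a(1, -9))*v(-10, -2) = (67 + (3 - 1*(-9)))*(45/2) = (67 + (3 + 9))*(45/2) = (67 + 12)*(45/2) = 79*(45/2) = 3555/2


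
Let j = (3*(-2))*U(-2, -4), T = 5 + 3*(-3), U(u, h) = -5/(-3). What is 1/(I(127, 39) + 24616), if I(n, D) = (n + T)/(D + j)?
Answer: 29/713987 ≈ 4.0617e-5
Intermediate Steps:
U(u, h) = 5/3 (U(u, h) = -5*(-⅓) = 5/3)
T = -4 (T = 5 - 9 = -4)
j = -10 (j = (3*(-2))*(5/3) = -6*5/3 = -10)
I(n, D) = (-4 + n)/(-10 + D) (I(n, D) = (n - 4)/(D - 10) = (-4 + n)/(-10 + D))
1/(I(127, 39) + 24616) = 1/((-4 + 127)/(-10 + 39) + 24616) = 1/(123/29 + 24616) = 1/(713987/29) = 29/713987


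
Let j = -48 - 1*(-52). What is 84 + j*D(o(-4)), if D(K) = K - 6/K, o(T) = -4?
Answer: 74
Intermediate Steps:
D(K) = K - 6/K
j = 4 (j = -48 + 52 = 4)
84 + j*D(o(-4)) = 84 + 4*(-4 - 6/(-4)) = 84 + 4*(-4 - 6*(-¼)) = 84 + 4*(-4 + 3/2) = 84 + 4*(-5/2) = 84 - 10 = 74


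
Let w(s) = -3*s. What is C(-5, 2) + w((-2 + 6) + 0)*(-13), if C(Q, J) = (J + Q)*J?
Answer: 150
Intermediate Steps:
C(Q, J) = J*(J + Q)
C(-5, 2) + w((-2 + 6) + 0)*(-13) = 2*(2 - 5) - 3*((-2 + 6) + 0)*(-13) = 2*(-3) - 3*(4 + 0)*(-13) = -6 - 3*4*(-13) = -6 - 12*(-13) = -6 + 156 = 150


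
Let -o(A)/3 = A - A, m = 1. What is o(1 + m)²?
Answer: 0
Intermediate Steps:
o(A) = 0 (o(A) = -3*(A - A) = -3*0 = 0)
o(1 + m)² = 0² = 0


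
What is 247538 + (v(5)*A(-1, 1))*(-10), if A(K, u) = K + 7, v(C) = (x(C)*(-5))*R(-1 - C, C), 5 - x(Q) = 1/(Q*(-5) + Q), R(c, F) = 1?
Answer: 249053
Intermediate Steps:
x(Q) = 5 + 1/(4*Q) (x(Q) = 5 - 1/(Q*(-5) + Q) = 5 - 1/(-5*Q + Q) = 5 - 1/((-4*Q)) = 5 - (-1)/(4*Q) = 5 + 1/(4*Q))
v(C) = -25 - 5/(4*C) (v(C) = ((5 + 1/(4*C))*(-5))*1 = (-25 - 5/(4*C))*1 = -25 - 5/(4*C))
A(K, u) = 7 + K
247538 + (v(5)*A(-1, 1))*(-10) = 247538 + ((-25 - 5/4/5)*(7 - 1))*(-10) = 247538 + ((-25 - 5/4*⅕)*6)*(-10) = 247538 + ((-25 - ¼)*6)*(-10) = 247538 - 101/4*6*(-10) = 247538 - 303/2*(-10) = 247538 + 1515 = 249053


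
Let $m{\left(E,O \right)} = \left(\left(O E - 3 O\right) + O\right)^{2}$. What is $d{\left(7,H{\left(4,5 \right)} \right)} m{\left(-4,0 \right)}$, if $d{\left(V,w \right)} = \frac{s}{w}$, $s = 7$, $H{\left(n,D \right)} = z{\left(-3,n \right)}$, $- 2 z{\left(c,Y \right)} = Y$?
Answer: $0$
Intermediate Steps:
$z{\left(c,Y \right)} = - \frac{Y}{2}$
$H{\left(n,D \right)} = - \frac{n}{2}$
$m{\left(E,O \right)} = \left(- 2 O + E O\right)^{2}$ ($m{\left(E,O \right)} = \left(\left(E O - 3 O\right) + O\right)^{2} = \left(\left(- 3 O + E O\right) + O\right)^{2} = \left(- 2 O + E O\right)^{2}$)
$d{\left(V,w \right)} = \frac{7}{w}$
$d{\left(7,H{\left(4,5 \right)} \right)} m{\left(-4,0 \right)} = \frac{7}{\left(- \frac{1}{2}\right) 4} \cdot 0^{2} \left(-2 - 4\right)^{2} = \frac{7}{-2} \cdot 0 \left(-6\right)^{2} = 7 \left(- \frac{1}{2}\right) 0 \cdot 36 = \left(- \frac{7}{2}\right) 0 = 0$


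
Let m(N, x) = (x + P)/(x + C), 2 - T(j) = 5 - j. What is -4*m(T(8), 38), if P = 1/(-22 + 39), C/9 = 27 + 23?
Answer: -647/2074 ≈ -0.31196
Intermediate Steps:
T(j) = -3 + j (T(j) = 2 - (5 - j) = 2 + (-5 + j) = -3 + j)
C = 450 (C = 9*(27 + 23) = 9*50 = 450)
P = 1/17 ≈ 0.058824
m(N, x) = (1/17 + x)/(450 + x) (m(N, x) = (x + 1/17)/(x + 450) = (1/17 + x)/(450 + x))
-4*m(T(8), 38) = -4*(1/17 + 38)/(450 + 38) = -4*647/(488*17) = -647/(122*17) = -4*647/8296 = -647/2074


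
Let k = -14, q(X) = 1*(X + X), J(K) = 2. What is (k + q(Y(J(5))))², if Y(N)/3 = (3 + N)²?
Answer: 18496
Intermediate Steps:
Y(N) = 3*(3 + N)²
q(X) = 2*X (q(X) = 1*(2*X) = 2*X)
(k + q(Y(J(5))))² = (-14 + 2*(3*(3 + 2)²))² = (-14 + 2*(3*5²))² = (-14 + 2*(3*25))² = (-14 + 2*75)² = (-14 + 150)² = 136² = 18496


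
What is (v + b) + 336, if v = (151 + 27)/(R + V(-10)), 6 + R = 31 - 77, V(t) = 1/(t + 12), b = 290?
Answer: 64122/103 ≈ 622.54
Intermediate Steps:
V(t) = 1/(12 + t)
R = -52 (R = -6 + (31 - 77) = -6 - 46 = -52)
v = -356/103 (v = (151 + 27)/(-52 + 1/(12 - 10)) = 178/(-52 + 1/2) = 178/(-103/2) = 178*(-2/103) = -356/103 ≈ -3.4563)
(v + b) + 336 = (-356/103 + 290) + 336 = 29514/103 + 336 = 64122/103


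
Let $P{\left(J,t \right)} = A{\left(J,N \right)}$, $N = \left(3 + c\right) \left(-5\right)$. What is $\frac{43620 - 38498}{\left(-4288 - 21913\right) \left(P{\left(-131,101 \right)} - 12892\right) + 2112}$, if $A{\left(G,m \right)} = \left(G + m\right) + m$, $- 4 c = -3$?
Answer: $\frac{10244}{684400545} \approx 1.4968 \cdot 10^{-5}$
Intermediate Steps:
$c = \frac{3}{4}$ ($c = \left(- \frac{1}{4}\right) \left(-3\right) = \frac{3}{4} \approx 0.75$)
$N = - \frac{75}{4}$ ($N = \left(3 + \frac{3}{4}\right) \left(-5\right) = \frac{15}{4} \left(-5\right) = - \frac{75}{4} \approx -18.75$)
$A{\left(G,m \right)} = G + 2 m$
$P{\left(J,t \right)} = - \frac{75}{2} + J$ ($P{\left(J,t \right)} = J + 2 \left(- \frac{75}{4}\right) = J - \frac{75}{2} = - \frac{75}{2} + J$)
$\frac{43620 - 38498}{\left(-4288 - 21913\right) \left(P{\left(-131,101 \right)} - 12892\right) + 2112} = \frac{43620 - 38498}{\left(-4288 - 21913\right) \left(\left(- \frac{75}{2} - 131\right) - 12892\right) + 2112} = \frac{5122}{- 26201 \left(- \frac{337}{2} - 12892\right) + 2112} = \frac{5122}{\left(-26201\right) \left(- \frac{26121}{2}\right) + 2112} = \frac{5122}{\frac{684396321}{2} + 2112} = \frac{5122}{\frac{684400545}{2}} = 5122 \cdot \frac{2}{684400545} = \frac{10244}{684400545}$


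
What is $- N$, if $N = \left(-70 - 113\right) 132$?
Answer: $24156$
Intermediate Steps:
$N = -24156$ ($N = \left(-183\right) 132 = -24156$)
$- N = \left(-1\right) \left(-24156\right) = 24156$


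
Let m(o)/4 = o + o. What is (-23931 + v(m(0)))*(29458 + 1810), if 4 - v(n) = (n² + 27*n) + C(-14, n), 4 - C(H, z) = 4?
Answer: -748149436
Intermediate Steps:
C(H, z) = 0 (C(H, z) = 4 - 1*4 = 4 - 4 = 0)
m(o) = 8*o (m(o) = 4*(o + o) = 4*(2*o) = 8*o)
v(n) = 4 - n² - 27*n (v(n) = 4 - ((n² + 27*n) + 0) = 4 - (n² + 27*n) = 4 + (-n² - 27*n) = 4 - n² - 27*n)
(-23931 + v(m(0)))*(29458 + 1810) = (-23931 + (4 - (8*0)² - 216*0))*(29458 + 1810) = (-23931 + (4 - 1*0² - 27*0))*31268 = (-23931 + (4 - 1*0 + 0))*31268 = (-23931 + (4 + 0 + 0))*31268 = (-23931 + 4)*31268 = -23927*31268 = -748149436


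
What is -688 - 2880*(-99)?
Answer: 284432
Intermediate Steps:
-688 - 2880*(-99) = -688 - 1440*(-198) = -688 + 285120 = 284432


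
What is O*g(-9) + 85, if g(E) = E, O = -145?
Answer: 1390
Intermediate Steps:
O*g(-9) + 85 = -145*(-9) + 85 = 1305 + 85 = 1390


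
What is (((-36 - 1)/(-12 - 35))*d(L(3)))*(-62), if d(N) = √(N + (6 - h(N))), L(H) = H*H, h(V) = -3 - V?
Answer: -6882*√3/47 ≈ -253.62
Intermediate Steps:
L(H) = H²
d(N) = √(9 + 2*N) (d(N) = √(N + (6 - (-3 - N))) = √(N + (6 + (3 + N))) = √(N + (9 + N)) = √(9 + 2*N))
(((-36 - 1)/(-12 - 35))*d(L(3)))*(-62) = (((-36 - 1)/(-12 - 35))*√(9 + 2*3²))*(-62) = ((-37/(-47))*√(9 + 2*9))*(-62) = ((-37*(-1/47))*√(9 + 18))*(-62) = (37*√27/47)*(-62) = (37*(3*√3)/47)*(-62) = (111*√3/47)*(-62) = -6882*√3/47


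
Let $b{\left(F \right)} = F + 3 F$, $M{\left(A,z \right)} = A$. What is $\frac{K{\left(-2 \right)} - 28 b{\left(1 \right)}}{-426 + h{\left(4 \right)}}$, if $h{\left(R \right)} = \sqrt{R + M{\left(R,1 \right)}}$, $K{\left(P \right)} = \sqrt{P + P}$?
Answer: $\frac{1704}{6481} - \frac{213 i}{45367} + \frac{8 \sqrt{2}}{6481} - \frac{i \sqrt{2}}{45367} \approx 0.26467 - 0.0047262 i$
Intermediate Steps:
$K{\left(P \right)} = \sqrt{2} \sqrt{P}$ ($K{\left(P \right)} = \sqrt{2 P} = \sqrt{2} \sqrt{P}$)
$b{\left(F \right)} = 4 F$
$h{\left(R \right)} = \sqrt{2} \sqrt{R}$ ($h{\left(R \right)} = \sqrt{R + R} = \sqrt{2 R} = \sqrt{2} \sqrt{R}$)
$\frac{K{\left(-2 \right)} - 28 b{\left(1 \right)}}{-426 + h{\left(4 \right)}} = \frac{\sqrt{2} \sqrt{-2} - 28 \cdot 4 \cdot 1}{-426 + \sqrt{2} \sqrt{4}} = \frac{\sqrt{2} i \sqrt{2} - 112}{-426 + \sqrt{2} \cdot 2} = \frac{2 i - 112}{-426 + 2 \sqrt{2}} = \frac{-112 + 2 i}{-426 + 2 \sqrt{2}}$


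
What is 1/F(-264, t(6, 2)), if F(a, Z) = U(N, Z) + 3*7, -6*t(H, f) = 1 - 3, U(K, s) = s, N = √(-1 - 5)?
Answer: 3/64 ≈ 0.046875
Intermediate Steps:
N = I*√6 (N = √(-6) = I*√6 ≈ 2.4495*I)
t(H, f) = ⅓ (t(H, f) = -(1 - 3)/6 = -⅙*(-2) = ⅓)
F(a, Z) = 21 + Z (F(a, Z) = Z + 3*7 = Z + 21 = 21 + Z)
1/F(-264, t(6, 2)) = 1/(21 + ⅓) = 1/(64/3) = 3/64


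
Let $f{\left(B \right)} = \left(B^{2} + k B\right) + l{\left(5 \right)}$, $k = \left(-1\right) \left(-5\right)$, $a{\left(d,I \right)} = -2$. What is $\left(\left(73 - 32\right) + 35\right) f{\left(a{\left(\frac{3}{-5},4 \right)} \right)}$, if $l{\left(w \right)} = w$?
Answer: $-76$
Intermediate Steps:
$k = 5$
$f{\left(B \right)} = 5 + B^{2} + 5 B$ ($f{\left(B \right)} = \left(B^{2} + 5 B\right) + 5 = 5 + B^{2} + 5 B$)
$\left(\left(73 - 32\right) + 35\right) f{\left(a{\left(\frac{3}{-5},4 \right)} \right)} = \left(\left(73 - 32\right) + 35\right) \left(5 + \left(-2\right)^{2} + 5 \left(-2\right)\right) = \left(41 + 35\right) \left(5 + 4 - 10\right) = 76 \left(-1\right) = -76$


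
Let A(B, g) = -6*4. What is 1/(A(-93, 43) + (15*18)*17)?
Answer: 1/4566 ≈ 0.00021901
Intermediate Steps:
A(B, g) = -24
1/(A(-93, 43) + (15*18)*17) = 1/(-24 + (15*18)*17) = 1/(-24 + 270*17) = 1/(-24 + 4590) = 1/4566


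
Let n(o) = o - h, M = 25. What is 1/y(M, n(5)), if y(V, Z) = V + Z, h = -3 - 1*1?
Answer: 1/34 ≈ 0.029412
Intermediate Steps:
h = -4 (h = -3 - 1 = -4)
n(o) = 4 + o (n(o) = o - 1*(-4) = o + 4 = 4 + o)
1/y(M, n(5)) = 1/(25 + (4 + 5)) = 1/(25 + 9) = 1/34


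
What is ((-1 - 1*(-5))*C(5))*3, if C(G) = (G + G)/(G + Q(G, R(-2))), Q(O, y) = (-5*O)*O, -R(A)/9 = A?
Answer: -1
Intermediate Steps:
R(A) = -9*A
Q(O, y) = -5*O**2
C(G) = 2*G/(G - 5*G**2) (C(G) = (G + G)/(G - 5*G**2) = (2*G)/(G - 5*G**2) = 2*G/(G - 5*G**2))
((-1 - 1*(-5))*C(5))*3 = ((-1 - 1*(-5))*(-2/(-1 + 5*5)))*3 = ((-1 + 5)*(-2/(-1 + 25)))*3 = (4*(-2/24))*3 = (4*(-2*1/24))*3 = (4*(-1/12))*3 = -1/3*3 = -1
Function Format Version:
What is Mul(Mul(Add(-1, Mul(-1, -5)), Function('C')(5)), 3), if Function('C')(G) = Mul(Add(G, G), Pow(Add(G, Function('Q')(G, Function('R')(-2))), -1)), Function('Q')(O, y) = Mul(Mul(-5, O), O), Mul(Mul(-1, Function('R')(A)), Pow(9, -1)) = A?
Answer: -1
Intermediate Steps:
Function('R')(A) = Mul(-9, A)
Function('Q')(O, y) = Mul(-5, Pow(O, 2))
Function('C')(G) = Mul(2, G, Pow(Add(G, Mul(-5, Pow(G, 2))), -1)) (Function('C')(G) = Mul(Add(G, G), Pow(Add(G, Mul(-5, Pow(G, 2))), -1)) = Mul(Mul(2, G), Pow(Add(G, Mul(-5, Pow(G, 2))), -1)) = Mul(2, G, Pow(Add(G, Mul(-5, Pow(G, 2))), -1)))
Mul(Mul(Add(-1, Mul(-1, -5)), Function('C')(5)), 3) = Mul(Mul(Add(-1, Mul(-1, -5)), Mul(-2, Pow(Add(-1, Mul(5, 5)), -1))), 3) = Mul(Mul(Add(-1, 5), Mul(-2, Pow(Add(-1, 25), -1))), 3) = Mul(Mul(4, Mul(-2, Pow(24, -1))), 3) = Mul(Mul(4, Mul(-2, Rational(1, 24))), 3) = Mul(Mul(4, Rational(-1, 12)), 3) = Mul(Rational(-1, 3), 3) = -1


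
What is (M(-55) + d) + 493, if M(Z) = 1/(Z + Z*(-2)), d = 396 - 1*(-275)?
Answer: 64021/55 ≈ 1164.0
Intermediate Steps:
d = 671 (d = 396 + 275 = 671)
M(Z) = -1/Z (M(Z) = 1/(Z - 2*Z) = 1/(-Z) = -1/Z)
(M(-55) + d) + 493 = (-1/(-55) + 671) + 493 = (-1*(-1/55) + 671) + 493 = (1/55 + 671) + 493 = 36906/55 + 493 = 64021/55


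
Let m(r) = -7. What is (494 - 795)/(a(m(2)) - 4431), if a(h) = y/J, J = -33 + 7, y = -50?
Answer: 3913/57578 ≈ 0.067960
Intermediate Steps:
J = -26
a(h) = 25/13 (a(h) = -50/(-26) = -50*(-1/26) = 25/13)
(494 - 795)/(a(m(2)) - 4431) = (494 - 795)/(25/13 - 4431) = -301/(-57578/13) = -301*(-13/57578) = 3913/57578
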